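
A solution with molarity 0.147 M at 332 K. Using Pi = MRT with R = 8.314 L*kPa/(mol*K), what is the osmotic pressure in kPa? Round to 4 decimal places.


Osmotic pressure (van't Hoff): Pi = M*R*T.
RT = 8.314 * 332 = 2760.248
Pi = 0.147 * 2760.248
Pi = 405.756456 kPa, rounded to 4 dp:

405.7565 kPa


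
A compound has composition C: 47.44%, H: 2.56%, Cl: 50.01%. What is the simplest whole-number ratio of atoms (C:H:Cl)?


Assume 100 g of compound, divide each mass% by atomic mass to get moles, then normalize by the smallest to get a raw atom ratio.
Moles per 100 g: C: 47.44/12.011 = 3.9497, H: 2.56/1.008 = 2.5397, Cl: 50.01/35.453 = 1.4106
Raw ratio (divide by min = 1.4106): C: 2.8, H: 1.8, Cl: 1.0
Multiply by 5 to clear fractions: C: 14.0 ~= 14, H: 9.002 ~= 9, Cl: 5.0 ~= 5
Reduce by GCD to get the simplest whole-number ratio:

14:9:5


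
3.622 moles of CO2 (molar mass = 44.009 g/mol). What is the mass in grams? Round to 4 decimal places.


mass = n * M
mass = 3.622 * 44.009
mass = 159.400598 g, rounded to 4 dp:

159.4006 g


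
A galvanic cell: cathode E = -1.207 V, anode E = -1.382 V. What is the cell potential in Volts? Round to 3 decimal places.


Standard cell potential: E_cell = E_cathode - E_anode.
E_cell = -1.207 - (-1.382)
E_cell = 0.175 V, rounded to 3 dp:

0.175 V


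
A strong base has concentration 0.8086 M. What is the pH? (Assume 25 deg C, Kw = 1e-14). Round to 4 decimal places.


A strong base dissociates completely, so [OH-] equals the given concentration.
pOH = -log10([OH-]) = -log10(0.8086) = 0.092266
pH = 14 - pOH = 14 - 0.092266
pH = 13.907734, rounded to 4 dp:

13.9077


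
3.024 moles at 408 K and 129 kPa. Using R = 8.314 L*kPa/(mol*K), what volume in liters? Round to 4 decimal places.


PV = nRT, solve for V = nRT / P.
nRT = 3.024 * 8.314 * 408 = 10257.7467
V = 10257.7467 / 129
V = 79.51741628 L, rounded to 4 dp:

79.5174 L


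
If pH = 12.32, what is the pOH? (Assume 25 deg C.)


At 25 deg C, pH + pOH = 14.
pOH = 14 - pH = 14 - 12.32
pOH = 1.68:

1.68


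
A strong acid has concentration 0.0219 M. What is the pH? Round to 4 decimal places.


A strong acid dissociates completely, so [H+] equals the given concentration.
pH = -log10([H+]) = -log10(0.0219)
pH = 1.65955589, rounded to 4 dp:

1.6596


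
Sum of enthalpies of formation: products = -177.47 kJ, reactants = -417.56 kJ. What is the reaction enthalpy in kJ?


dH_rxn = sum(dH_f products) - sum(dH_f reactants)
dH_rxn = -177.47 - (-417.56)
dH_rxn = 240.09 kJ:

240.09 kJ


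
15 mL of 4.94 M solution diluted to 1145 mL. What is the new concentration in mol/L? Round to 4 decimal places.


Dilution: M1*V1 = M2*V2, solve for M2.
M2 = M1*V1 / V2
M2 = 4.94 * 15 / 1145
M2 = 74.1 / 1145
M2 = 0.06471616 mol/L, rounded to 4 dp:

0.0647 mol/L


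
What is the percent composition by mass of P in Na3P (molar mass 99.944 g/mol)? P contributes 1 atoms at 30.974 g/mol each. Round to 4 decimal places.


pct = 100 * (n_elem * M_elem) / M_total
mass_contribution = 1 * 30.974 = 30.974 g/mol
pct = 100 * 30.974 / 99.944
pct = 30.99135516 %, rounded to 4 dp:

30.9914 %


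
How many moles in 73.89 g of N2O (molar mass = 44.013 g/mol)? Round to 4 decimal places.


n = mass / M
n = 73.89 / 44.013
n = 1.67882217 mol, rounded to 4 dp:

1.6788 mol


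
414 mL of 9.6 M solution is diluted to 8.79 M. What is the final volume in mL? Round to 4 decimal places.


Dilution: M1*V1 = M2*V2, solve for V2.
V2 = M1*V1 / M2
V2 = 9.6 * 414 / 8.79
V2 = 3974.4 / 8.79
V2 = 452.15017065 mL, rounded to 4 dp:

452.1502 mL


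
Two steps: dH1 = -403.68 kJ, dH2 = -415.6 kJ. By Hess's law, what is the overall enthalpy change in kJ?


Hess's law: enthalpy is a state function, so add the step enthalpies.
dH_total = dH1 + dH2 = -403.68 + (-415.6)
dH_total = -819.28 kJ:

-819.28 kJ


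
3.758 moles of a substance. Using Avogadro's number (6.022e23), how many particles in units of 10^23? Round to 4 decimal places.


N = n * NA, then divide by 1e23 for the requested units.
N / 1e23 = n * 6.022
N / 1e23 = 3.758 * 6.022
N / 1e23 = 22.630676, rounded to 4 dp:

22.6307


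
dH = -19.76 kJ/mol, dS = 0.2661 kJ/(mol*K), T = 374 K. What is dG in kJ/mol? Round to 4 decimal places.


Gibbs: dG = dH - T*dS (consistent units, dS already in kJ/(mol*K)).
T*dS = 374 * 0.2661 = 99.5214
dG = -19.76 - (99.5214)
dG = -119.2814 kJ/mol, rounded to 4 dp:

-119.2814 kJ/mol


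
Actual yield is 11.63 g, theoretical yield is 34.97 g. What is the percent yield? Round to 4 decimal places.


% yield = 100 * actual / theoretical
% yield = 100 * 11.63 / 34.97
% yield = 33.25707749 %, rounded to 4 dp:

33.2571 %


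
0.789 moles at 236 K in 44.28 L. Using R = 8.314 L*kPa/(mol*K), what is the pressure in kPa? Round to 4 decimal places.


PV = nRT, solve for P = nRT / V.
nRT = 0.789 * 8.314 * 236 = 1548.1001
P = 1548.1001 / 44.28
P = 34.96161021 kPa, rounded to 4 dp:

34.9616 kPa


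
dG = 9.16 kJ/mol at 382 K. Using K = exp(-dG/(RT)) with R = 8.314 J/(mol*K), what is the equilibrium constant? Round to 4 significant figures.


dG is in kJ/mol; multiply by 1000 to match R in J/(mol*K).
RT = 8.314 * 382 = 3175.948 J/mol
exponent = -dG*1000 / (RT) = -(9.16*1000) / 3175.948 = -2.8841782
K = exp(-2.8841782)
K = 0.05590071, rounded to 4 significant figures:

0.05590


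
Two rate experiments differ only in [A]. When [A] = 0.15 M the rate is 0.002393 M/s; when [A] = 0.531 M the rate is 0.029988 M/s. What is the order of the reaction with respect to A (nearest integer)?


Rate is proportional to [A]^n, so rate2/rate1 = ([A]2/[A]1)^n. Take logs to solve for n.
rate2/rate1 = 0.029988 / 0.002393 = 12.5316
[A]2/[A]1 = 0.531 / 0.15 = 3.54
n = ln(12.5316) / ln(3.54) = 2.0
Nearest integer order:

2


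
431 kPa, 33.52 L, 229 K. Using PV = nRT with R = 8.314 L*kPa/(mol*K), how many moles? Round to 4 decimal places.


PV = nRT, solve for n = PV / (RT).
PV = 431 * 33.52 = 14447.12
RT = 8.314 * 229 = 1903.906
n = 14447.12 / 1903.906
n = 7.58814773 mol, rounded to 4 dp:

7.5881 mol


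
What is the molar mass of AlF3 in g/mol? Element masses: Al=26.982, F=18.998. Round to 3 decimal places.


M = sum(count * atomic_mass) over atoms.
M = 1*26.982 + 3*18.998
M = 26.982 + 56.994
M = 83.976 g/mol, rounded to 3 dp:

83.976 g/mol


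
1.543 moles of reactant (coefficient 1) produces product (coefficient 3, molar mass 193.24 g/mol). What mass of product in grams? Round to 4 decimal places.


Use the coefficient ratio to convert reactant moles to product moles, then multiply by the product's molar mass.
moles_P = moles_R * (coeff_P / coeff_R) = 1.543 * (3/1) = 4.629
mass_P = moles_P * M_P = 4.629 * 193.24
mass_P = 894.50796 g, rounded to 4 dp:

894.5080 g


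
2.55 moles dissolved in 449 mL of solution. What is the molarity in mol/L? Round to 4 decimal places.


Convert volume to liters: V_L = V_mL / 1000.
V_L = 449 / 1000 = 0.449 L
M = n / V_L = 2.55 / 0.449
M = 5.67928731 mol/L, rounded to 4 dp:

5.6793 mol/L


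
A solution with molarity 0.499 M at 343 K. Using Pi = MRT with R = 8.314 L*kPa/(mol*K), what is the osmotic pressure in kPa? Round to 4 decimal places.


Osmotic pressure (van't Hoff): Pi = M*R*T.
RT = 8.314 * 343 = 2851.702
Pi = 0.499 * 2851.702
Pi = 1422.999298 kPa, rounded to 4 dp:

1422.9993 kPa


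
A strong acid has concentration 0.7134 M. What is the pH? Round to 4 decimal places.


A strong acid dissociates completely, so [H+] equals the given concentration.
pH = -log10([H+]) = -log10(0.7134)
pH = 0.14666689, rounded to 4 dp:

0.1467


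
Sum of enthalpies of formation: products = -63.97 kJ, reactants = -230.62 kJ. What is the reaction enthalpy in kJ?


dH_rxn = sum(dH_f products) - sum(dH_f reactants)
dH_rxn = -63.97 - (-230.62)
dH_rxn = 166.65 kJ:

166.65 kJ


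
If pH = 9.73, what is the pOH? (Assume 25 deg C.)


At 25 deg C, pH + pOH = 14.
pOH = 14 - pH = 14 - 9.73
pOH = 4.27:

4.27


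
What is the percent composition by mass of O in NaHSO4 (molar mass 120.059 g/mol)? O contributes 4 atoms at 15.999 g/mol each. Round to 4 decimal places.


pct = 100 * (n_elem * M_elem) / M_total
mass_contribution = 4 * 15.999 = 63.996 g/mol
pct = 100 * 63.996 / 120.059
pct = 53.3037923 %, rounded to 4 dp:

53.3038 %


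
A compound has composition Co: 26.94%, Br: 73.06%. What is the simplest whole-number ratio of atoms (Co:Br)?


Assume 100 g of compound, divide each mass% by atomic mass to get moles, then normalize by the smallest to get a raw atom ratio.
Moles per 100 g: Co: 26.94/58.933 = 0.4571, Br: 73.06/79.904 = 0.9143
Raw ratio (divide by min = 0.4571): Co: 1.0, Br: 2.0
Multiply by 1 to clear fractions: Co: 1.0 ~= 1, Br: 2.0 ~= 2
Reduce by GCD to get the simplest whole-number ratio:

1:2


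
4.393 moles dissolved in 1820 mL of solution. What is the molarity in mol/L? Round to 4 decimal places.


Convert volume to liters: V_L = V_mL / 1000.
V_L = 1820 / 1000 = 1.82 L
M = n / V_L = 4.393 / 1.82
M = 2.41373626 mol/L, rounded to 4 dp:

2.4137 mol/L


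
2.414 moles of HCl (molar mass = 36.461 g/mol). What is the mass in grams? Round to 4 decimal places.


mass = n * M
mass = 2.414 * 36.461
mass = 88.016854 g, rounded to 4 dp:

88.0169 g


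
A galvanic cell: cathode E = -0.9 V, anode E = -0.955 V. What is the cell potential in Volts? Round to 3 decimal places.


Standard cell potential: E_cell = E_cathode - E_anode.
E_cell = -0.9 - (-0.955)
E_cell = 0.055 V, rounded to 3 dp:

0.055 V


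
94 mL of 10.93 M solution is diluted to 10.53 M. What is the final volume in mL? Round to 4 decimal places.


Dilution: M1*V1 = M2*V2, solve for V2.
V2 = M1*V1 / M2
V2 = 10.93 * 94 / 10.53
V2 = 1027.42 / 10.53
V2 = 97.57075024 mL, rounded to 4 dp:

97.5708 mL


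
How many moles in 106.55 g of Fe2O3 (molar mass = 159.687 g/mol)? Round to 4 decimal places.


n = mass / M
n = 106.55 / 159.687
n = 0.66724279 mol, rounded to 4 dp:

0.6672 mol


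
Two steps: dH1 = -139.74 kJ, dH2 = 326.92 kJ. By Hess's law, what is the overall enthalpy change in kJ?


Hess's law: enthalpy is a state function, so add the step enthalpies.
dH_total = dH1 + dH2 = -139.74 + (326.92)
dH_total = 187.18 kJ:

187.18 kJ


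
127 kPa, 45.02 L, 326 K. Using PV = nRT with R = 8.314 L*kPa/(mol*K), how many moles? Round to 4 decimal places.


PV = nRT, solve for n = PV / (RT).
PV = 127 * 45.02 = 5717.54
RT = 8.314 * 326 = 2710.364
n = 5717.54 / 2710.364
n = 2.10951001 mol, rounded to 4 dp:

2.1095 mol


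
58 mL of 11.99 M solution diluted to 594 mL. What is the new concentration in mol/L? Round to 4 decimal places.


Dilution: M1*V1 = M2*V2, solve for M2.
M2 = M1*V1 / V2
M2 = 11.99 * 58 / 594
M2 = 695.42 / 594
M2 = 1.17074074 mol/L, rounded to 4 dp:

1.1707 mol/L


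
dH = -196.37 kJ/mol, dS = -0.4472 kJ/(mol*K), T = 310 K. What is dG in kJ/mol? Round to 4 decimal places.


Gibbs: dG = dH - T*dS (consistent units, dS already in kJ/(mol*K)).
T*dS = 310 * -0.4472 = -138.632
dG = -196.37 - (-138.632)
dG = -57.738 kJ/mol, rounded to 4 dp:

-57.7380 kJ/mol


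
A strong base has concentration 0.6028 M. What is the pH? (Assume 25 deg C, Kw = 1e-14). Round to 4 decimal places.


A strong base dissociates completely, so [OH-] equals the given concentration.
pOH = -log10([OH-]) = -log10(0.6028) = 0.219827
pH = 14 - pOH = 14 - 0.219827
pH = 13.780173, rounded to 4 dp:

13.7802


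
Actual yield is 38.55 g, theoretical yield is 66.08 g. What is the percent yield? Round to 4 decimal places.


% yield = 100 * actual / theoretical
% yield = 100 * 38.55 / 66.08
% yield = 58.33837772 %, rounded to 4 dp:

58.3384 %


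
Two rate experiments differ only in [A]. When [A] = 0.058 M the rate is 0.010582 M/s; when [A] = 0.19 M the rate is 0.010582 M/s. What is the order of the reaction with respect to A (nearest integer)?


Rate is proportional to [A]^n, so rate2/rate1 = ([A]2/[A]1)^n. Take logs to solve for n.
rate2/rate1 = 0.010582 / 0.010582 = 1.0
[A]2/[A]1 = 0.19 / 0.058 = 3.2759
n = ln(1.0) / ln(3.2759) = 0.0
Nearest integer order:

0


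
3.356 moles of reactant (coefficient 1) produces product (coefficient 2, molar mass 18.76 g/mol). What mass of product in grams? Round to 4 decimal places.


Use the coefficient ratio to convert reactant moles to product moles, then multiply by the product's molar mass.
moles_P = moles_R * (coeff_P / coeff_R) = 3.356 * (2/1) = 6.712
mass_P = moles_P * M_P = 6.712 * 18.76
mass_P = 125.91712 g, rounded to 4 dp:

125.9171 g


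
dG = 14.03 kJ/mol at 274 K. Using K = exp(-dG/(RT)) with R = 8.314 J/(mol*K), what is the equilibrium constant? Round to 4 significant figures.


dG is in kJ/mol; multiply by 1000 to match R in J/(mol*K).
RT = 8.314 * 274 = 2278.036 J/mol
exponent = -dG*1000 / (RT) = -(14.03*1000) / 2278.036 = -6.158814
K = exp(-6.158814)
K = 0.0021147599, rounded to 4 significant figures:

0.002115


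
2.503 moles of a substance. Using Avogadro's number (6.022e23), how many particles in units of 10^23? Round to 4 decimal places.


N = n * NA, then divide by 1e23 for the requested units.
N / 1e23 = n * 6.022
N / 1e23 = 2.503 * 6.022
N / 1e23 = 15.073066, rounded to 4 dp:

15.0731


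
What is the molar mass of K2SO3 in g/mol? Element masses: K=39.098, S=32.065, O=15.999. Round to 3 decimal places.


M = sum(count * atomic_mass) over atoms.
M = 2*39.098 + 1*32.065 + 3*15.999
M = 78.196 + 32.065 + 47.997
M = 158.258 g/mol, rounded to 3 dp:

158.258 g/mol


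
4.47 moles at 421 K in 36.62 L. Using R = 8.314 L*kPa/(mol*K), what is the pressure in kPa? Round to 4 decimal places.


PV = nRT, solve for P = nRT / V.
nRT = 4.47 * 8.314 * 421 = 15645.8672
P = 15645.8672 / 36.62
P = 427.24924085 kPa, rounded to 4 dp:

427.2492 kPa


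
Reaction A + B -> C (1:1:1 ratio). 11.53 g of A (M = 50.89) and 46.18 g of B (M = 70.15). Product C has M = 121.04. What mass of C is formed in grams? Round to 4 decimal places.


Find moles of each reactant; the smaller value is the limiting reagent in a 1:1:1 reaction, so moles_C equals moles of the limiter.
n_A = mass_A / M_A = 11.53 / 50.89 = 0.226567 mol
n_B = mass_B / M_B = 46.18 / 70.15 = 0.658304 mol
Limiting reagent: A (smaller), n_limiting = 0.226567 mol
mass_C = n_limiting * M_C = 0.226567 * 121.04
mass_C = 27.42366968 g, rounded to 4 dp:

27.4237 g


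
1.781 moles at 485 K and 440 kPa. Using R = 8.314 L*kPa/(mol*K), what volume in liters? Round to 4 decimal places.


PV = nRT, solve for V = nRT / P.
nRT = 1.781 * 8.314 * 485 = 7181.5085
V = 7181.5085 / 440
V = 16.32161023 L, rounded to 4 dp:

16.3216 L


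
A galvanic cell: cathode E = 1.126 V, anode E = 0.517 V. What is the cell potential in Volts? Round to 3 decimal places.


Standard cell potential: E_cell = E_cathode - E_anode.
E_cell = 1.126 - (0.517)
E_cell = 0.609 V, rounded to 3 dp:

0.609 V


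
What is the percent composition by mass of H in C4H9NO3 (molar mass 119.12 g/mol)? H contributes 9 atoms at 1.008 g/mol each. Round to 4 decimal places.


pct = 100 * (n_elem * M_elem) / M_total
mass_contribution = 9 * 1.008 = 9.072 g/mol
pct = 100 * 9.072 / 119.12
pct = 7.61584956 %, rounded to 4 dp:

7.6158 %


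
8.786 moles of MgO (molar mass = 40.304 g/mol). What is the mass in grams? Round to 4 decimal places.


mass = n * M
mass = 8.786 * 40.304
mass = 354.110944 g, rounded to 4 dp:

354.1109 g


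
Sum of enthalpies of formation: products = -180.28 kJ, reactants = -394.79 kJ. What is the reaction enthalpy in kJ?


dH_rxn = sum(dH_f products) - sum(dH_f reactants)
dH_rxn = -180.28 - (-394.79)
dH_rxn = 214.51 kJ:

214.51 kJ


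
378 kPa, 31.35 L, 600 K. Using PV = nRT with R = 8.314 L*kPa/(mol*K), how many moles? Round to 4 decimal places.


PV = nRT, solve for n = PV / (RT).
PV = 378 * 31.35 = 11850.3
RT = 8.314 * 600 = 4988.4
n = 11850.3 / 4988.4
n = 2.37557133 mol, rounded to 4 dp:

2.3756 mol


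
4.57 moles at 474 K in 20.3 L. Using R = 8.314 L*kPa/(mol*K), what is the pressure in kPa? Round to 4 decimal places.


PV = nRT, solve for P = nRT / V.
nRT = 4.57 * 8.314 * 474 = 18009.6205
P = 18009.6205 / 20.3
P = 887.17342365 kPa, rounded to 4 dp:

887.1734 kPa


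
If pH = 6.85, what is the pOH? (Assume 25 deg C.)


At 25 deg C, pH + pOH = 14.
pOH = 14 - pH = 14 - 6.85
pOH = 7.15:

7.15


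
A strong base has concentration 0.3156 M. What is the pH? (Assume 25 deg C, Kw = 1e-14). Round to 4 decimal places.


A strong base dissociates completely, so [OH-] equals the given concentration.
pOH = -log10([OH-]) = -log10(0.3156) = 0.500863
pH = 14 - pOH = 14 - 0.500863
pH = 13.499137, rounded to 4 dp:

13.4991


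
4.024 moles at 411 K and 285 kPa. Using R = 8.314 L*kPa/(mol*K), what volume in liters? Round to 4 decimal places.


PV = nRT, solve for V = nRT / P.
nRT = 4.024 * 8.314 * 411 = 13750.2253
V = 13750.2253 / 285
V = 48.24640456 L, rounded to 4 dp:

48.2464 L


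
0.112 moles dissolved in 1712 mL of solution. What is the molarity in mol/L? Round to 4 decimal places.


Convert volume to liters: V_L = V_mL / 1000.
V_L = 1712 / 1000 = 1.712 L
M = n / V_L = 0.112 / 1.712
M = 0.06542056 mol/L, rounded to 4 dp:

0.0654 mol/L


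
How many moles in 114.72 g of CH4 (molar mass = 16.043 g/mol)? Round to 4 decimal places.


n = mass / M
n = 114.72 / 16.043
n = 7.15078227 mol, rounded to 4 dp:

7.1508 mol


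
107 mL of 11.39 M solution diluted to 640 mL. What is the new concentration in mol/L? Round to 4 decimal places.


Dilution: M1*V1 = M2*V2, solve for M2.
M2 = M1*V1 / V2
M2 = 11.39 * 107 / 640
M2 = 1218.73 / 640
M2 = 1.90426563 mol/L, rounded to 4 dp:

1.9043 mol/L


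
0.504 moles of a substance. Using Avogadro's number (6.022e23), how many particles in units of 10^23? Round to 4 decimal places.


N = n * NA, then divide by 1e23 for the requested units.
N / 1e23 = n * 6.022
N / 1e23 = 0.504 * 6.022
N / 1e23 = 3.035088, rounded to 4 dp:

3.0351


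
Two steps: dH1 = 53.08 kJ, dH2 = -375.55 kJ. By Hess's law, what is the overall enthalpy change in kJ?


Hess's law: enthalpy is a state function, so add the step enthalpies.
dH_total = dH1 + dH2 = 53.08 + (-375.55)
dH_total = -322.47 kJ:

-322.47 kJ


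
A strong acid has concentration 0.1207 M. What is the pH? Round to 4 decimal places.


A strong acid dissociates completely, so [H+] equals the given concentration.
pH = -log10([H+]) = -log10(0.1207)
pH = 0.91829273, rounded to 4 dp:

0.9183


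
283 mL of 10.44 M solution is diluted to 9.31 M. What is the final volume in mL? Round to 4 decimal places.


Dilution: M1*V1 = M2*V2, solve for V2.
V2 = M1*V1 / M2
V2 = 10.44 * 283 / 9.31
V2 = 2954.52 / 9.31
V2 = 317.349087 mL, rounded to 4 dp:

317.3491 mL


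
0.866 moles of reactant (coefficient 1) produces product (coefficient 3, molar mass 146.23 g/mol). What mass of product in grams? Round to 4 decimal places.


Use the coefficient ratio to convert reactant moles to product moles, then multiply by the product's molar mass.
moles_P = moles_R * (coeff_P / coeff_R) = 0.866 * (3/1) = 2.598
mass_P = moles_P * M_P = 2.598 * 146.23
mass_P = 379.90554 g, rounded to 4 dp:

379.9055 g


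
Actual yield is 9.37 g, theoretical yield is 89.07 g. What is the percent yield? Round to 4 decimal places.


% yield = 100 * actual / theoretical
% yield = 100 * 9.37 / 89.07
% yield = 10.51981588 %, rounded to 4 dp:

10.5198 %


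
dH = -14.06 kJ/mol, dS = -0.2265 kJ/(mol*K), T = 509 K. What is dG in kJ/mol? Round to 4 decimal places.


Gibbs: dG = dH - T*dS (consistent units, dS already in kJ/(mol*K)).
T*dS = 509 * -0.2265 = -115.2885
dG = -14.06 - (-115.2885)
dG = 101.2285 kJ/mol, rounded to 4 dp:

101.2285 kJ/mol


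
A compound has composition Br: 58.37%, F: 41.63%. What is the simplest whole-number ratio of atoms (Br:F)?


Assume 100 g of compound, divide each mass% by atomic mass to get moles, then normalize by the smallest to get a raw atom ratio.
Moles per 100 g: Br: 58.37/79.904 = 0.7305, F: 41.63/18.998 = 2.1913
Raw ratio (divide by min = 0.7305): Br: 1.0, F: 3.0
Multiply by 1 to clear fractions: Br: 1.0 ~= 1, F: 3.0 ~= 3
Reduce by GCD to get the simplest whole-number ratio:

1:3


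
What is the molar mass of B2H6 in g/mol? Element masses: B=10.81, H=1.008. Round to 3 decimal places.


M = sum(count * atomic_mass) over atoms.
M = 2*10.81 + 6*1.008
M = 21.62 + 6.048
M = 27.668 g/mol, rounded to 3 dp:

27.668 g/mol


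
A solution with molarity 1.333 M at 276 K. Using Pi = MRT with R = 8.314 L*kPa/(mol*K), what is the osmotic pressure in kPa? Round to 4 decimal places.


Osmotic pressure (van't Hoff): Pi = M*R*T.
RT = 8.314 * 276 = 2294.664
Pi = 1.333 * 2294.664
Pi = 3058.787112 kPa, rounded to 4 dp:

3058.7871 kPa


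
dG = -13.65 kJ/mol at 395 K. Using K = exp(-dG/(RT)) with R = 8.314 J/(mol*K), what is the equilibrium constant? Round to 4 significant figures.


dG is in kJ/mol; multiply by 1000 to match R in J/(mol*K).
RT = 8.314 * 395 = 3284.03 J/mol
exponent = -dG*1000 / (RT) = -(-13.65*1000) / 3284.03 = 4.15647847
K = exp(4.15647847)
K = 63.84629, rounded to 4 significant figures:

63.85


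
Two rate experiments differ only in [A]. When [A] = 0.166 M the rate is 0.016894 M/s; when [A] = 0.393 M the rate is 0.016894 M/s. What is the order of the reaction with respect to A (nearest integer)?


Rate is proportional to [A]^n, so rate2/rate1 = ([A]2/[A]1)^n. Take logs to solve for n.
rate2/rate1 = 0.016894 / 0.016894 = 1.0
[A]2/[A]1 = 0.393 / 0.166 = 2.3675
n = ln(1.0) / ln(2.3675) = 0.0
Nearest integer order:

0


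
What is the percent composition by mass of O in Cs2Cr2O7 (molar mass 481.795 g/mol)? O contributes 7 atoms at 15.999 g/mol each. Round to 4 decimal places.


pct = 100 * (n_elem * M_elem) / M_total
mass_contribution = 7 * 15.999 = 111.993 g/mol
pct = 100 * 111.993 / 481.795
pct = 23.24494858 %, rounded to 4 dp:

23.2449 %


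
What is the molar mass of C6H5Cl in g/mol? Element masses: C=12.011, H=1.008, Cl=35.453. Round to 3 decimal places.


M = sum(count * atomic_mass) over atoms.
M = 6*12.011 + 5*1.008 + 1*35.453
M = 72.066 + 5.04 + 35.453
M = 112.559 g/mol, rounded to 3 dp:

112.559 g/mol


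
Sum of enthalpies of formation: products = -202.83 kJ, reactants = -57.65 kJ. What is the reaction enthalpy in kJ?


dH_rxn = sum(dH_f products) - sum(dH_f reactants)
dH_rxn = -202.83 - (-57.65)
dH_rxn = -145.18 kJ:

-145.18 kJ


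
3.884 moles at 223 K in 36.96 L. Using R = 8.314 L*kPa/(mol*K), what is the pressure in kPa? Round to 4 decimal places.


PV = nRT, solve for P = nRT / V.
nRT = 3.884 * 8.314 * 223 = 7201.0214
P = 7201.0214 / 36.96
P = 194.83283009 kPa, rounded to 4 dp:

194.8328 kPa


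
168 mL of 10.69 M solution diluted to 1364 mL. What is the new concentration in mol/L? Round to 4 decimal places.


Dilution: M1*V1 = M2*V2, solve for M2.
M2 = M1*V1 / V2
M2 = 10.69 * 168 / 1364
M2 = 1795.92 / 1364
M2 = 1.31665689 mol/L, rounded to 4 dp:

1.3167 mol/L


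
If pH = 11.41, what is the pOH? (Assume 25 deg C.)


At 25 deg C, pH + pOH = 14.
pOH = 14 - pH = 14 - 11.41
pOH = 2.59:

2.59


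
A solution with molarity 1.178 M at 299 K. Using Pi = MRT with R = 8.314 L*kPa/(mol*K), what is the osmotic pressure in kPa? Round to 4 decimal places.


Osmotic pressure (van't Hoff): Pi = M*R*T.
RT = 8.314 * 299 = 2485.886
Pi = 1.178 * 2485.886
Pi = 2928.373708 kPa, rounded to 4 dp:

2928.3737 kPa


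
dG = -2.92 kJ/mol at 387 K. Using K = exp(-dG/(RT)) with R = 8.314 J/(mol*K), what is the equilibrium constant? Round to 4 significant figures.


dG is in kJ/mol; multiply by 1000 to match R in J/(mol*K).
RT = 8.314 * 387 = 3217.518 J/mol
exponent = -dG*1000 / (RT) = -(-2.92*1000) / 3217.518 = 0.90753183
K = exp(0.90753183)
K = 2.4781984, rounded to 4 significant figures:

2.478


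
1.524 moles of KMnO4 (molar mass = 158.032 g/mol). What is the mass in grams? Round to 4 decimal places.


mass = n * M
mass = 1.524 * 158.032
mass = 240.840768 g, rounded to 4 dp:

240.8408 g


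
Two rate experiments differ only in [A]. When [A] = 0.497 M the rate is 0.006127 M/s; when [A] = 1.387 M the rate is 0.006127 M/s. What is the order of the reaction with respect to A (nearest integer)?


Rate is proportional to [A]^n, so rate2/rate1 = ([A]2/[A]1)^n. Take logs to solve for n.
rate2/rate1 = 0.006127 / 0.006127 = 1.0
[A]2/[A]1 = 1.387 / 0.497 = 2.7907
n = ln(1.0) / ln(2.7907) = 0.0
Nearest integer order:

0


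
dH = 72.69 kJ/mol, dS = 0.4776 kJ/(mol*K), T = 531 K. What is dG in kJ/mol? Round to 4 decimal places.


Gibbs: dG = dH - T*dS (consistent units, dS already in kJ/(mol*K)).
T*dS = 531 * 0.4776 = 253.6056
dG = 72.69 - (253.6056)
dG = -180.9156 kJ/mol, rounded to 4 dp:

-180.9156 kJ/mol


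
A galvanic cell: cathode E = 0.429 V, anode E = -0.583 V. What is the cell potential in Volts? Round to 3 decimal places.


Standard cell potential: E_cell = E_cathode - E_anode.
E_cell = 0.429 - (-0.583)
E_cell = 1.012 V, rounded to 3 dp:

1.012 V


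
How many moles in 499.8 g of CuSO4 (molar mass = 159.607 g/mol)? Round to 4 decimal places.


n = mass / M
n = 499.8 / 159.607
n = 3.1314416 mol, rounded to 4 dp:

3.1314 mol


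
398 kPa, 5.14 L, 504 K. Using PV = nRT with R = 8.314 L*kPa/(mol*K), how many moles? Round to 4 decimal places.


PV = nRT, solve for n = PV / (RT).
PV = 398 * 5.14 = 2045.72
RT = 8.314 * 504 = 4190.256
n = 2045.72 / 4190.256
n = 0.48820883 mol, rounded to 4 dp:

0.4882 mol


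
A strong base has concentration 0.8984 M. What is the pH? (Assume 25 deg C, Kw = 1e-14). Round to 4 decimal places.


A strong base dissociates completely, so [OH-] equals the given concentration.
pOH = -log10([OH-]) = -log10(0.8984) = 0.04653
pH = 14 - pOH = 14 - 0.04653
pH = 13.95347, rounded to 4 dp:

13.9535


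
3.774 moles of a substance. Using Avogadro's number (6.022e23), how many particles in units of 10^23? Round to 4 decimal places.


N = n * NA, then divide by 1e23 for the requested units.
N / 1e23 = n * 6.022
N / 1e23 = 3.774 * 6.022
N / 1e23 = 22.727028, rounded to 4 dp:

22.7270


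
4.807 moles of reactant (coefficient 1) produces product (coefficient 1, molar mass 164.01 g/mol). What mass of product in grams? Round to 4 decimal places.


Use the coefficient ratio to convert reactant moles to product moles, then multiply by the product's molar mass.
moles_P = moles_R * (coeff_P / coeff_R) = 4.807 * (1/1) = 4.807
mass_P = moles_P * M_P = 4.807 * 164.01
mass_P = 788.39607 g, rounded to 4 dp:

788.3961 g


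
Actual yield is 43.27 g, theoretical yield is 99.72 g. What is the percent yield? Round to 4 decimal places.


% yield = 100 * actual / theoretical
% yield = 100 * 43.27 / 99.72
% yield = 43.39149619 %, rounded to 4 dp:

43.3915 %


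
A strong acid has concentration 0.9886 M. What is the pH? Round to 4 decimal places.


A strong acid dissociates completely, so [H+] equals the given concentration.
pH = -log10([H+]) = -log10(0.9886)
pH = 0.00497939, rounded to 4 dp:

0.0050


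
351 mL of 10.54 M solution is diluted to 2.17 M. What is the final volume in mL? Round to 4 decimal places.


Dilution: M1*V1 = M2*V2, solve for V2.
V2 = M1*V1 / M2
V2 = 10.54 * 351 / 2.17
V2 = 3699.54 / 2.17
V2 = 1704.85714286 mL, rounded to 4 dp:

1704.8571 mL


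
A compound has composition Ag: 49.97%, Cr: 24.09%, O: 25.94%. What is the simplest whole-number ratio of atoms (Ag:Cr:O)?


Assume 100 g of compound, divide each mass% by atomic mass to get moles, then normalize by the smallest to get a raw atom ratio.
Moles per 100 g: Ag: 49.97/107.868 = 0.4633, Cr: 24.09/51.996 = 0.4633, O: 25.94/15.999 = 1.6214
Raw ratio (divide by min = 0.4633): Ag: 1.0, Cr: 1.0, O: 3.5
Multiply by 2 to clear fractions: Ag: 2.0 ~= 2, Cr: 2.0 ~= 2, O: 7.0 ~= 7
Reduce by GCD to get the simplest whole-number ratio:

2:2:7


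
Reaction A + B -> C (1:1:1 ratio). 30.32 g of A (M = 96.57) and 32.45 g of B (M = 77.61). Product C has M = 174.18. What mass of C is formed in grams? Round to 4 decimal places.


Find moles of each reactant; the smaller value is the limiting reagent in a 1:1:1 reaction, so moles_C equals moles of the limiter.
n_A = mass_A / M_A = 30.32 / 96.57 = 0.313969 mol
n_B = mass_B / M_B = 32.45 / 77.61 = 0.418116 mol
Limiting reagent: A (smaller), n_limiting = 0.313969 mol
mass_C = n_limiting * M_C = 0.313969 * 174.18
mass_C = 54.68712042 g, rounded to 4 dp:

54.6871 g


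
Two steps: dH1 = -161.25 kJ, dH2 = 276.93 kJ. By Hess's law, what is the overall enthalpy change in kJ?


Hess's law: enthalpy is a state function, so add the step enthalpies.
dH_total = dH1 + dH2 = -161.25 + (276.93)
dH_total = 115.68 kJ:

115.68 kJ


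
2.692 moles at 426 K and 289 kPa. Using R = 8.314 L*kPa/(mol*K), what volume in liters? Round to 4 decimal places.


PV = nRT, solve for V = nRT / P.
nRT = 2.692 * 8.314 * 426 = 9534.4287
V = 9534.4287 / 289
V = 32.99110277 L, rounded to 4 dp:

32.9911 L


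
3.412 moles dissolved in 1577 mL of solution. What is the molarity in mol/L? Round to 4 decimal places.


Convert volume to liters: V_L = V_mL / 1000.
V_L = 1577 / 1000 = 1.577 L
M = n / V_L = 3.412 / 1.577
M = 2.16360178 mol/L, rounded to 4 dp:

2.1636 mol/L


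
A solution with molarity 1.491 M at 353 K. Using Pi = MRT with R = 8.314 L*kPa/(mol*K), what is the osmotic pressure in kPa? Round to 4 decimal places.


Osmotic pressure (van't Hoff): Pi = M*R*T.
RT = 8.314 * 353 = 2934.842
Pi = 1.491 * 2934.842
Pi = 4375.849422 kPa, rounded to 4 dp:

4375.8494 kPa


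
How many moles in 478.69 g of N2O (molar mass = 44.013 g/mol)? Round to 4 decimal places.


n = mass / M
n = 478.69 / 44.013
n = 10.87610479 mol, rounded to 4 dp:

10.8761 mol


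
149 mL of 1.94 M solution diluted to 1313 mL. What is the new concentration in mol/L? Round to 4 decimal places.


Dilution: M1*V1 = M2*V2, solve for M2.
M2 = M1*V1 / V2
M2 = 1.94 * 149 / 1313
M2 = 289.06 / 1313
M2 = 0.22015232 mol/L, rounded to 4 dp:

0.2202 mol/L


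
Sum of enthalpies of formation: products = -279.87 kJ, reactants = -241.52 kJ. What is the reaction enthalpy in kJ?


dH_rxn = sum(dH_f products) - sum(dH_f reactants)
dH_rxn = -279.87 - (-241.52)
dH_rxn = -38.35 kJ:

-38.35 kJ


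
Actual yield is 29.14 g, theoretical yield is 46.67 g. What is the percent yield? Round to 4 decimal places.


% yield = 100 * actual / theoretical
% yield = 100 * 29.14 / 46.67
% yield = 62.43839726 %, rounded to 4 dp:

62.4384 %


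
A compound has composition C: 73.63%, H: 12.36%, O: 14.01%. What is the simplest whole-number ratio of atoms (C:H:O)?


Assume 100 g of compound, divide each mass% by atomic mass to get moles, then normalize by the smallest to get a raw atom ratio.
Moles per 100 g: C: 73.63/12.011 = 6.1302, H: 12.36/1.008 = 12.2619, O: 14.01/15.999 = 0.8757
Raw ratio (divide by min = 0.8757): C: 7.001, H: 14.003, O: 1.0
Multiply by 1 to clear fractions: C: 7.001 ~= 7, H: 14.003 ~= 14, O: 1.0 ~= 1
Reduce by GCD to get the simplest whole-number ratio:

7:14:1


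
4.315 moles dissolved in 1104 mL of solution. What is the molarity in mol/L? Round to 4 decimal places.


Convert volume to liters: V_L = V_mL / 1000.
V_L = 1104 / 1000 = 1.104 L
M = n / V_L = 4.315 / 1.104
M = 3.90851449 mol/L, rounded to 4 dp:

3.9085 mol/L


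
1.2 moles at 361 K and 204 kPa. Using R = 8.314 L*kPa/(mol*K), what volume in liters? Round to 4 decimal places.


PV = nRT, solve for V = nRT / P.
nRT = 1.2 * 8.314 * 361 = 3601.6248
V = 3601.6248 / 204
V = 17.65502353 L, rounded to 4 dp:

17.6550 L


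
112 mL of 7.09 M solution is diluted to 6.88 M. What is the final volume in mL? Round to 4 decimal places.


Dilution: M1*V1 = M2*V2, solve for V2.
V2 = M1*V1 / M2
V2 = 7.09 * 112 / 6.88
V2 = 794.08 / 6.88
V2 = 115.41860465 mL, rounded to 4 dp:

115.4186 mL


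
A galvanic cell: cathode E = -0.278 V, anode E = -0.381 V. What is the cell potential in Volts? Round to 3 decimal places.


Standard cell potential: E_cell = E_cathode - E_anode.
E_cell = -0.278 - (-0.381)
E_cell = 0.103 V, rounded to 3 dp:

0.103 V


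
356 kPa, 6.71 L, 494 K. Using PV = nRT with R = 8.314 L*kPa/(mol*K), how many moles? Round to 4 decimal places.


PV = nRT, solve for n = PV / (RT).
PV = 356 * 6.71 = 2388.76
RT = 8.314 * 494 = 4107.116
n = 2388.76 / 4107.116
n = 0.58161493 mol, rounded to 4 dp:

0.5816 mol


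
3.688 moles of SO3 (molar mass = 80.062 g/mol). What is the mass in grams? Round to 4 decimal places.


mass = n * M
mass = 3.688 * 80.062
mass = 295.268656 g, rounded to 4 dp:

295.2687 g


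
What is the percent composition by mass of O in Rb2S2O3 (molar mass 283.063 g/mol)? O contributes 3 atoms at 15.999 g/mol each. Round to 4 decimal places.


pct = 100 * (n_elem * M_elem) / M_total
mass_contribution = 3 * 15.999 = 47.997 g/mol
pct = 100 * 47.997 / 283.063
pct = 16.95629595 %, rounded to 4 dp:

16.9563 %


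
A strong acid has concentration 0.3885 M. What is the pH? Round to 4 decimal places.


A strong acid dissociates completely, so [H+] equals the given concentration.
pH = -log10([H+]) = -log10(0.3885)
pH = 0.41060898, rounded to 4 dp:

0.4106


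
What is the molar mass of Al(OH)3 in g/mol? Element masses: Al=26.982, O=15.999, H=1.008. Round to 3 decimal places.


M = sum(count * atomic_mass) over atoms.
M = 1*26.982 + 3*15.999 + 3*1.008
M = 26.982 + 47.997 + 3.024
M = 78.003 g/mol, rounded to 3 dp:

78.003 g/mol


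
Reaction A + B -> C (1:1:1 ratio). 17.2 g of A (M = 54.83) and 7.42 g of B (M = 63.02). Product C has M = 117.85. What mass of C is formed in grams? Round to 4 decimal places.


Find moles of each reactant; the smaller value is the limiting reagent in a 1:1:1 reaction, so moles_C equals moles of the limiter.
n_A = mass_A / M_A = 17.2 / 54.83 = 0.313697 mol
n_B = mass_B / M_B = 7.42 / 63.02 = 0.11774 mol
Limiting reagent: B (smaller), n_limiting = 0.11774 mol
mass_C = n_limiting * M_C = 0.11774 * 117.85
mass_C = 13.875659 g, rounded to 4 dp:

13.8757 g


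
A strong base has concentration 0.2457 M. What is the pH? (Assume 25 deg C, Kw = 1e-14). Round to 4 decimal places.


A strong base dissociates completely, so [OH-] equals the given concentration.
pOH = -log10([OH-]) = -log10(0.2457) = 0.609595
pH = 14 - pOH = 14 - 0.609595
pH = 13.390405, rounded to 4 dp:

13.3904


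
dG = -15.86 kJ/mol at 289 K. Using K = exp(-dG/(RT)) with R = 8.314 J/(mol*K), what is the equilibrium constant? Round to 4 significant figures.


dG is in kJ/mol; multiply by 1000 to match R in J/(mol*K).
RT = 8.314 * 289 = 2402.746 J/mol
exponent = -dG*1000 / (RT) = -(-15.86*1000) / 2402.746 = 6.60078094
K = exp(6.60078094)
K = 735.66948, rounded to 4 significant figures:

735.7


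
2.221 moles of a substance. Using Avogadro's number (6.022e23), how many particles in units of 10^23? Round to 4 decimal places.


N = n * NA, then divide by 1e23 for the requested units.
N / 1e23 = n * 6.022
N / 1e23 = 2.221 * 6.022
N / 1e23 = 13.374862, rounded to 4 dp:

13.3749


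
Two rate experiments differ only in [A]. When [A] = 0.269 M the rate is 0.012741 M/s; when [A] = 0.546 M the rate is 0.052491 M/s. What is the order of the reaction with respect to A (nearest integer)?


Rate is proportional to [A]^n, so rate2/rate1 = ([A]2/[A]1)^n. Take logs to solve for n.
rate2/rate1 = 0.052491 / 0.012741 = 4.1198
[A]2/[A]1 = 0.546 / 0.269 = 2.0297
n = ln(4.1198) / ln(2.0297) = 2.0
Nearest integer order:

2


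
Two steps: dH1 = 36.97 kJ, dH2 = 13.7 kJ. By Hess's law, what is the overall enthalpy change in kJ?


Hess's law: enthalpy is a state function, so add the step enthalpies.
dH_total = dH1 + dH2 = 36.97 + (13.7)
dH_total = 50.67 kJ:

50.67 kJ


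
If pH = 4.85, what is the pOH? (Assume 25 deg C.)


At 25 deg C, pH + pOH = 14.
pOH = 14 - pH = 14 - 4.85
pOH = 9.15:

9.15


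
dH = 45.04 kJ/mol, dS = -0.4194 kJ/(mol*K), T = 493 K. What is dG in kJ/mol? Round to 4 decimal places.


Gibbs: dG = dH - T*dS (consistent units, dS already in kJ/(mol*K)).
T*dS = 493 * -0.4194 = -206.7642
dG = 45.04 - (-206.7642)
dG = 251.8042 kJ/mol, rounded to 4 dp:

251.8042 kJ/mol


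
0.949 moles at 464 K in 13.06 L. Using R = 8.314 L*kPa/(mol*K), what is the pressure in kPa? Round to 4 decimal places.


PV = nRT, solve for P = nRT / V.
nRT = 0.949 * 8.314 * 464 = 3660.9535
P = 3660.9535 / 13.06
P = 280.31803216 kPa, rounded to 4 dp:

280.3180 kPa


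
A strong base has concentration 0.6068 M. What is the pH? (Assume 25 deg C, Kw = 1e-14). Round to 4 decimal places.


A strong base dissociates completely, so [OH-] equals the given concentration.
pOH = -log10([OH-]) = -log10(0.6068) = 0.216954
pH = 14 - pOH = 14 - 0.216954
pH = 13.783046, rounded to 4 dp:

13.7830


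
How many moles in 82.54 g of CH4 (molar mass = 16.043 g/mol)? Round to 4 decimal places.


n = mass / M
n = 82.54 / 16.043
n = 5.14492302 mol, rounded to 4 dp:

5.1449 mol


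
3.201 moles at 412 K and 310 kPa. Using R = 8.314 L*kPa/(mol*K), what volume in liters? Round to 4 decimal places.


PV = nRT, solve for V = nRT / P.
nRT = 3.201 * 8.314 * 412 = 10964.603
V = 10964.603 / 310
V = 35.3696871 L, rounded to 4 dp:

35.3697 L


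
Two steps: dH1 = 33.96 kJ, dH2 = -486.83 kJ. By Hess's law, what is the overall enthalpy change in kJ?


Hess's law: enthalpy is a state function, so add the step enthalpies.
dH_total = dH1 + dH2 = 33.96 + (-486.83)
dH_total = -452.87 kJ:

-452.87 kJ


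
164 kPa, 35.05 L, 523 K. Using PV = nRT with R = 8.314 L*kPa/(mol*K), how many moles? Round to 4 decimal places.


PV = nRT, solve for n = PV / (RT).
PV = 164 * 35.05 = 5748.2
RT = 8.314 * 523 = 4348.222
n = 5748.2 / 4348.222
n = 1.32196562 mol, rounded to 4 dp:

1.3220 mol


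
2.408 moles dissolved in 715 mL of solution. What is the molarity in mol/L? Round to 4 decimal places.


Convert volume to liters: V_L = V_mL / 1000.
V_L = 715 / 1000 = 0.715 L
M = n / V_L = 2.408 / 0.715
M = 3.36783217 mol/L, rounded to 4 dp:

3.3678 mol/L


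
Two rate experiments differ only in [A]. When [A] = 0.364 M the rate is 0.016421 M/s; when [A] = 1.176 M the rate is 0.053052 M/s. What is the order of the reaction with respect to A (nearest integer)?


Rate is proportional to [A]^n, so rate2/rate1 = ([A]2/[A]1)^n. Take logs to solve for n.
rate2/rate1 = 0.053052 / 0.016421 = 3.2307
[A]2/[A]1 = 1.176 / 0.364 = 3.2308
n = ln(3.2307) / ln(3.2308) = 1.0
Nearest integer order:

1


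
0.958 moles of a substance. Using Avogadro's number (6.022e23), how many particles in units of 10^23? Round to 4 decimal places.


N = n * NA, then divide by 1e23 for the requested units.
N / 1e23 = n * 6.022
N / 1e23 = 0.958 * 6.022
N / 1e23 = 5.769076, rounded to 4 dp:

5.7691


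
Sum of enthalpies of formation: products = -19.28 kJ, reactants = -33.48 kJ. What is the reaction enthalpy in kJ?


dH_rxn = sum(dH_f products) - sum(dH_f reactants)
dH_rxn = -19.28 - (-33.48)
dH_rxn = 14.2 kJ:

14.20 kJ


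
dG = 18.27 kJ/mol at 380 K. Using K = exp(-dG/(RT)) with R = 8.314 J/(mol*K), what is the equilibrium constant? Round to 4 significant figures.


dG is in kJ/mol; multiply by 1000 to match R in J/(mol*K).
RT = 8.314 * 380 = 3159.32 J/mol
exponent = -dG*1000 / (RT) = -(18.27*1000) / 3159.32 = -5.78288999
K = exp(-5.78288999)
K = 0.0030798019, rounded to 4 significant figures:

0.003080


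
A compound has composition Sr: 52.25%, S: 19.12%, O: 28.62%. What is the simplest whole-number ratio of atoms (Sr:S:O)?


Assume 100 g of compound, divide each mass% by atomic mass to get moles, then normalize by the smallest to get a raw atom ratio.
Moles per 100 g: Sr: 52.25/87.62 = 0.5963, S: 19.12/32.065 = 0.5963, O: 28.62/15.999 = 1.7889
Raw ratio (divide by min = 0.5963): Sr: 1.0, S: 1.0, O: 3.0
Multiply by 1 to clear fractions: Sr: 1.0 ~= 1, S: 1.0 ~= 1, O: 3.0 ~= 3
Reduce by GCD to get the simplest whole-number ratio:

1:1:3
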